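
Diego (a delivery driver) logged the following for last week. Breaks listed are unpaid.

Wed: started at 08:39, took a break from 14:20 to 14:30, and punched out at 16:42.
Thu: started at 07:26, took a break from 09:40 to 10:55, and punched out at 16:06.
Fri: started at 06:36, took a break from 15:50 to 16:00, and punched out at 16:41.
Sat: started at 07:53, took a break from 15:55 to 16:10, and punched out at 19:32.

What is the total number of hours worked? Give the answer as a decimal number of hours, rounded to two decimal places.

Wed: 08:39–16:42 = 8 h 3 min; less 10 min break → 7 h 53 min
Thu: 07:26–16:06 = 8 h 40 min; less 75 min break → 7 h 25 min
Fri: 06:36–16:41 = 10 h 5 min; less 10 min break → 9 h 55 min
Sat: 07:53–19:32 = 11 h 39 min; less 15 min break → 11 h 24 min
Total: 7 h 53 min + 7 h 25 min + 9 h 55 min + 11 h 24 min = 36 h 37 min.

36.62 hours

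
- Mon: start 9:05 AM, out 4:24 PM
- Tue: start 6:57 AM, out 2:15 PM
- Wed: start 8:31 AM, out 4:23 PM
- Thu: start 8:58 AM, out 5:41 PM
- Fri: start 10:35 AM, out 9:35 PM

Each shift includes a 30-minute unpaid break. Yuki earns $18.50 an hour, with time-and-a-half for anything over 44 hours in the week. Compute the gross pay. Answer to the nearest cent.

Mon: 9:05 AM–4:24 PM = 7 h 19 min; less 30 min break → 6 h 49 min
Tue: 6:57 AM–2:15 PM = 7 h 18 min; less 30 min break → 6 h 48 min
Wed: 8:31 AM–4:23 PM = 7 h 52 min; less 30 min break → 7 h 22 min
Thu: 8:58 AM–5:41 PM = 8 h 43 min; less 30 min break → 8 h 13 min
Fri: 10:35 AM–9:35 PM = 11 h 0 min; less 30 min break → 10 h 30 min
Total worked: 39 h 42 min = 2382 min.
Regular 39 h 42 min = 2382 min at $18.50/h; overtime 0 h 0 min = 0 min at $27.75/h.
Pay = (2382 × $18.50 + 0 × $27.75) ÷ 60 = $734.45.

$734.45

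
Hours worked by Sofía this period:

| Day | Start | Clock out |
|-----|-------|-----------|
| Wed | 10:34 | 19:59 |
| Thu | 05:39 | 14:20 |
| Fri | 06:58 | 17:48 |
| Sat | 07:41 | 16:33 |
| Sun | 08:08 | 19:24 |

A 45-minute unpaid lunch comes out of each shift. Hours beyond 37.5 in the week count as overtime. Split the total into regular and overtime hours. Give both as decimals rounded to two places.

Regular 37.50 hours, overtime 7.82 hours

Wed: 10:34–19:59 = 9 h 25 min; less 45 min break → 8 h 40 min
Thu: 05:39–14:20 = 8 h 41 min; less 45 min break → 7 h 56 min
Fri: 06:58–17:48 = 10 h 50 min; less 45 min break → 10 h 5 min
Sat: 07:41–16:33 = 8 h 52 min; less 45 min break → 8 h 7 min
Sun: 08:08–19:24 = 11 h 16 min; less 45 min break → 10 h 31 min
Total worked: 45 h 19 min = 45.32 h.
Threshold 37.5 h → overtime 7 h 49 min, regular 37 h 30 min.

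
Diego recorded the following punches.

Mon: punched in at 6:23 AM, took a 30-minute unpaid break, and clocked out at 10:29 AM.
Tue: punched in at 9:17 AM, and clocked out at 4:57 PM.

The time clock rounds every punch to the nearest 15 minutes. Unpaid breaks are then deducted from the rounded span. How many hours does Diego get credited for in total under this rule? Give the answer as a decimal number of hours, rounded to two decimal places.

Mon: in 6:23 AM→6:30 AM, out 10:29 AM→10:30 AM; 4 h 0 min − 30 min = 3 h 30 min
Tue: in 9:17 AM→9:15 AM, out 4:57 PM→5:00 PM; 7 h 45 min
Total credited: 11 h 15 min.

11.25 hours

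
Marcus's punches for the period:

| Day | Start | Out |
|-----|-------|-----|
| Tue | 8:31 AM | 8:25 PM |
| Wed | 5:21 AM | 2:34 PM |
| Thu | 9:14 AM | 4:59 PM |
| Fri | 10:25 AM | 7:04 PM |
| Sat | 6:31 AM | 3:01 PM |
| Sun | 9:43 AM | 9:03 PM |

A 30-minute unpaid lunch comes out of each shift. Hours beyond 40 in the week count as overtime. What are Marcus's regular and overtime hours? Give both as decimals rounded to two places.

Tue: 8:31 AM–8:25 PM = 11 h 54 min; less 30 min break → 11 h 24 min
Wed: 5:21 AM–2:34 PM = 9 h 13 min; less 30 min break → 8 h 43 min
Thu: 9:14 AM–4:59 PM = 7 h 45 min; less 30 min break → 7 h 15 min
Fri: 10:25 AM–7:04 PM = 8 h 39 min; less 30 min break → 8 h 9 min
Sat: 6:31 AM–3:01 PM = 8 h 30 min; less 30 min break → 8 h 0 min
Sun: 9:43 AM–9:03 PM = 11 h 20 min; less 30 min break → 10 h 50 min
Total worked: 54 h 21 min = 54.35 h.
Threshold 40 h → overtime 14 h 21 min, regular 40 h 0 min.

Regular 40.00 hours, overtime 14.35 hours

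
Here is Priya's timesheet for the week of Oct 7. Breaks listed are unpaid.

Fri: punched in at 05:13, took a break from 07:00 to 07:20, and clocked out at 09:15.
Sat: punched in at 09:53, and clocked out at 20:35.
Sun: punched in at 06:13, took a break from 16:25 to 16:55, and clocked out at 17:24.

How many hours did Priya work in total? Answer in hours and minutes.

Fri: 05:13–09:15 = 4 h 2 min; less 20 min break → 3 h 42 min
Sat: 09:53–20:35 = 10 h 42 min
Sun: 06:13–17:24 = 11 h 11 min; less 30 min break → 10 h 41 min
Total: 3 h 42 min + 10 h 42 min + 10 h 41 min = 25 h 5 min.

25 h 5 min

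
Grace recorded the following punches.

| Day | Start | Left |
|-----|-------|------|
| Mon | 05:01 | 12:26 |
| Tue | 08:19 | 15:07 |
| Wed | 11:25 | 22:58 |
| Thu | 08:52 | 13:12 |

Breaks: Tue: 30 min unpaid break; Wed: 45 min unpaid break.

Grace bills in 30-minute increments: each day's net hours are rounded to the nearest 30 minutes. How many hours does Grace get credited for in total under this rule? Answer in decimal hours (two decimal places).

29.50 hours

Mon: 05:01–12:26 = 7 h 25 min → rounds to 7 h 30 min
Tue: 08:19–15:07 = 6 h 48 min − 30 min = 6 h 18 min → rounds to 6 h 30 min
Wed: 11:25–22:58 = 11 h 33 min − 45 min = 10 h 48 min → rounds to 11 h 0 min
Thu: 08:52–13:12 = 4 h 20 min → rounds to 4 h 30 min
Total credited: 29 h 30 min.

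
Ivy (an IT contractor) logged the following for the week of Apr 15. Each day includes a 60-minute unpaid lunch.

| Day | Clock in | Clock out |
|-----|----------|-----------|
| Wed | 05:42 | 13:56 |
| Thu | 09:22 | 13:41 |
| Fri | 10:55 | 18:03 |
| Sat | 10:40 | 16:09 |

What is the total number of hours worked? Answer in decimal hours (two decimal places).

21.17 hours

Wed: 05:42–13:56 = 8 h 14 min; less 60 min break → 7 h 14 min
Thu: 09:22–13:41 = 4 h 19 min; less 60 min break → 3 h 19 min
Fri: 10:55–18:03 = 7 h 8 min; less 60 min break → 6 h 8 min
Sat: 10:40–16:09 = 5 h 29 min; less 60 min break → 4 h 29 min
Total: 7 h 14 min + 3 h 19 min + 6 h 8 min + 4 h 29 min = 21 h 10 min.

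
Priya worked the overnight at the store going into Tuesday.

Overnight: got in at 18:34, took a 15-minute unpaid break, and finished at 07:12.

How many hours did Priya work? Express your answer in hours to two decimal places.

Overnight: 18:34 → midnight = 5 h 26 min; midnight → 07:12 = 7 h 12 min; span 12 h 38 min; less 15 min break → 12 h 23 min

12.38 hours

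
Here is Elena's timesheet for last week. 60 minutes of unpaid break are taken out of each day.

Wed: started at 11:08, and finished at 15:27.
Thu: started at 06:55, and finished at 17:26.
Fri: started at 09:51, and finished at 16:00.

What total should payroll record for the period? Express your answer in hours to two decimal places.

Wed: 11:08–15:27 = 4 h 19 min; less 60 min break → 3 h 19 min
Thu: 06:55–17:26 = 10 h 31 min; less 60 min break → 9 h 31 min
Fri: 09:51–16:00 = 6 h 9 min; less 60 min break → 5 h 9 min
Total: 3 h 19 min + 9 h 31 min + 5 h 9 min = 17 h 59 min.

17.98 hours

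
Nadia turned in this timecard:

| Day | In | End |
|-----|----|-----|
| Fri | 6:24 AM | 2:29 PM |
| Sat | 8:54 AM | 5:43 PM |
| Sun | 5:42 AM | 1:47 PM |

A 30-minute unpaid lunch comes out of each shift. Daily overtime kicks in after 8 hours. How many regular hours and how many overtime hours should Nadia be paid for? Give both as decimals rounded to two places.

Regular 23.17 hours, overtime 0.32 hours

Fri: 6:24 AM–2:29 PM = 8 h 5 min; less 30 min break → 7 h 35 min
Sat: 8:54 AM–5:43 PM = 8 h 49 min; less 30 min break → 8 h 19 min
Sun: 5:42 AM–1:47 PM = 8 h 5 min; less 30 min break → 7 h 35 min
Fri reg 7 h 35 min / OT 0 h 0 min; Sat reg 8 h 0 min / OT 0 h 19 min; Sun reg 7 h 35 min / OT 0 h 0 min.
Totals: regular 23 h 10 min, overtime 0 h 19 min.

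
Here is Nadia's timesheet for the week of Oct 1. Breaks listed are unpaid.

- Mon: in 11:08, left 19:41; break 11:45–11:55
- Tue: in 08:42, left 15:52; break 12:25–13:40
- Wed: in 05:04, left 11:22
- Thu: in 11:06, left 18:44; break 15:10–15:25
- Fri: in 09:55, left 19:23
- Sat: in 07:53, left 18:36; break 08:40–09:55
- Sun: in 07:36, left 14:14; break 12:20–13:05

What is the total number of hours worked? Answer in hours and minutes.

Mon: 11:08–19:41 = 8 h 33 min; less 10 min break → 8 h 23 min
Tue: 08:42–15:52 = 7 h 10 min; less 75 min break → 5 h 55 min
Wed: 05:04–11:22 = 6 h 18 min
Thu: 11:06–18:44 = 7 h 38 min; less 15 min break → 7 h 23 min
Fri: 09:55–19:23 = 9 h 28 min
Sat: 07:53–18:36 = 10 h 43 min; less 75 min break → 9 h 28 min
Sun: 07:36–14:14 = 6 h 38 min; less 45 min break → 5 h 53 min
Total: 8 h 23 min + 5 h 55 min + 6 h 18 min + 7 h 23 min + 9 h 28 min + 9 h 28 min + 5 h 53 min = 52 h 48 min.

52 h 48 min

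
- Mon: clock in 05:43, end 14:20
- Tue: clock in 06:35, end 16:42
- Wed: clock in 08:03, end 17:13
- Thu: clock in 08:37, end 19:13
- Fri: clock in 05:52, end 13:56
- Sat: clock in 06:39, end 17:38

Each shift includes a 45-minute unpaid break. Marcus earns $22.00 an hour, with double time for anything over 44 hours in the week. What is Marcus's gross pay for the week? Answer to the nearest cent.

Mon: 05:43–14:20 = 8 h 37 min; less 45 min break → 7 h 52 min
Tue: 06:35–16:42 = 10 h 7 min; less 45 min break → 9 h 22 min
Wed: 08:03–17:13 = 9 h 10 min; less 45 min break → 8 h 25 min
Thu: 08:37–19:13 = 10 h 36 min; less 45 min break → 9 h 51 min
Fri: 05:52–13:56 = 8 h 4 min; less 45 min break → 7 h 19 min
Sat: 06:39–17:38 = 10 h 59 min; less 45 min break → 10 h 14 min
Total worked: 53 h 3 min = 3183 min.
Regular 44 h 0 min = 2640 min at $22.00/h; overtime 9 h 3 min = 543 min at $44.00/h.
Pay = (2640 × $22.00 + 543 × $44.00) ÷ 60 = $1366.20.

$1366.20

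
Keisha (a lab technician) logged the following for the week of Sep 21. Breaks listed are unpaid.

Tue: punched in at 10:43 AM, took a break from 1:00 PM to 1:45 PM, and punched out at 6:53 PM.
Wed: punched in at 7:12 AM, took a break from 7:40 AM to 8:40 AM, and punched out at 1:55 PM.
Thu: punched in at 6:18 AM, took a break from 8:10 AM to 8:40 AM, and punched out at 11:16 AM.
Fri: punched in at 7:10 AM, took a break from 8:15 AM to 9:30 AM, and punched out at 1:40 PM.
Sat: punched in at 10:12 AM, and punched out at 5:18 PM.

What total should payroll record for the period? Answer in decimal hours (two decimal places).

Tue: 10:43 AM–6:53 PM = 8 h 10 min; less 45 min break → 7 h 25 min
Wed: 7:12 AM–1:55 PM = 6 h 43 min; less 60 min break → 5 h 43 min
Thu: 6:18 AM–11:16 AM = 4 h 58 min; less 30 min break → 4 h 28 min
Fri: 7:10 AM–1:40 PM = 6 h 30 min; less 75 min break → 5 h 15 min
Sat: 10:12 AM–5:18 PM = 7 h 6 min
Total: 7 h 25 min + 5 h 43 min + 4 h 28 min + 5 h 15 min + 7 h 6 min = 29 h 57 min.

29.95 hours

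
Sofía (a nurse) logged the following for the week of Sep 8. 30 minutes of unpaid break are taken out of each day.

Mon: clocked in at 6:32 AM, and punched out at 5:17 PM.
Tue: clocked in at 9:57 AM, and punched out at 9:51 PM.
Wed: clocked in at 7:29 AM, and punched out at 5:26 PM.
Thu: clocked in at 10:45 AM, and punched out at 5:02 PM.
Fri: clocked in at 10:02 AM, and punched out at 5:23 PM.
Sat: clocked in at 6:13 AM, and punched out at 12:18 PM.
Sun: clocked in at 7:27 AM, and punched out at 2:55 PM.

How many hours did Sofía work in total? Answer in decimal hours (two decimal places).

Mon: 6:32 AM–5:17 PM = 10 h 45 min; less 30 min break → 10 h 15 min
Tue: 9:57 AM–9:51 PM = 11 h 54 min; less 30 min break → 11 h 24 min
Wed: 7:29 AM–5:26 PM = 9 h 57 min; less 30 min break → 9 h 27 min
Thu: 10:45 AM–5:02 PM = 6 h 17 min; less 30 min break → 5 h 47 min
Fri: 10:02 AM–5:23 PM = 7 h 21 min; less 30 min break → 6 h 51 min
Sat: 6:13 AM–12:18 PM = 6 h 5 min; less 30 min break → 5 h 35 min
Sun: 7:27 AM–2:55 PM = 7 h 28 min; less 30 min break → 6 h 58 min
Total: 10 h 15 min + 11 h 24 min + 9 h 27 min + 5 h 47 min + 6 h 51 min + 5 h 35 min + 6 h 58 min = 56 h 17 min.

56.28 hours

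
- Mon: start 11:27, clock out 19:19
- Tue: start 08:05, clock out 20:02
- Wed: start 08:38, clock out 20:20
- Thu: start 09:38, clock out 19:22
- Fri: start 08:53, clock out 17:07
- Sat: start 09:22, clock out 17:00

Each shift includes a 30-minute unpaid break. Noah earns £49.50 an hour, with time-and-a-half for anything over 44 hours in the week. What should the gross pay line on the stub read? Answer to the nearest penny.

Mon: 11:27–19:19 = 7 h 52 min; less 30 min break → 7 h 22 min
Tue: 08:05–20:02 = 11 h 57 min; less 30 min break → 11 h 27 min
Wed: 08:38–20:20 = 11 h 42 min; less 30 min break → 11 h 12 min
Thu: 09:38–19:22 = 9 h 44 min; less 30 min break → 9 h 14 min
Fri: 08:53–17:07 = 8 h 14 min; less 30 min break → 7 h 44 min
Sat: 09:22–17:00 = 7 h 38 min; less 30 min break → 7 h 8 min
Total worked: 54 h 7 min = 3247 min.
Regular 44 h 0 min = 2640 min at £49.50/h; overtime 10 h 7 min = 607 min at £74.25/h.
Pay = (2640 × £49.50 + 607 × £74.25) ÷ 60 = £2929.16.

£2929.16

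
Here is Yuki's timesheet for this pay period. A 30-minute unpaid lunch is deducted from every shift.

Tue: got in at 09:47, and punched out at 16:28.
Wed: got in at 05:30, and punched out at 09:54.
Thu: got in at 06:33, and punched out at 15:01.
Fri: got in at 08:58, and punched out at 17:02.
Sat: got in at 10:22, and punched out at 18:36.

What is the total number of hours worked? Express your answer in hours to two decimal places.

Tue: 09:47–16:28 = 6 h 41 min; less 30 min break → 6 h 11 min
Wed: 05:30–09:54 = 4 h 24 min; less 30 min break → 3 h 54 min
Thu: 06:33–15:01 = 8 h 28 min; less 30 min break → 7 h 58 min
Fri: 08:58–17:02 = 8 h 4 min; less 30 min break → 7 h 34 min
Sat: 10:22–18:36 = 8 h 14 min; less 30 min break → 7 h 44 min
Total: 6 h 11 min + 3 h 54 min + 7 h 58 min + 7 h 34 min + 7 h 44 min = 33 h 21 min.

33.35 hours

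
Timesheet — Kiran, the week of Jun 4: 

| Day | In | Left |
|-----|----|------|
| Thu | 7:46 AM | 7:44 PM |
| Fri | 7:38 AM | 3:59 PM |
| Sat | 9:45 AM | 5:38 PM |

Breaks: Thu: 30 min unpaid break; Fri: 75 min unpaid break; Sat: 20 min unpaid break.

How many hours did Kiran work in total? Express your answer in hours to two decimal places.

26.12 hours

Thu: 7:46 AM–7:44 PM = 11 h 58 min; less 30 min break → 11 h 28 min
Fri: 7:38 AM–3:59 PM = 8 h 21 min; less 75 min break → 7 h 6 min
Sat: 9:45 AM–5:38 PM = 7 h 53 min; less 20 min break → 7 h 33 min
Total: 11 h 28 min + 7 h 6 min + 7 h 33 min = 26 h 7 min.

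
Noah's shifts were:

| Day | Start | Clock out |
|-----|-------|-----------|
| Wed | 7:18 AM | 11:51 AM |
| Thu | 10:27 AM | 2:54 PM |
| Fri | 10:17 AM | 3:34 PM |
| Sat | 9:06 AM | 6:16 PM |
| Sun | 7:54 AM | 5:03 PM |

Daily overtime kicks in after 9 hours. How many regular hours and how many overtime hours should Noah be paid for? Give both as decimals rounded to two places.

Regular 32.28 hours, overtime 0.32 hours

Wed: 7:18 AM–11:51 AM = 4 h 33 min
Thu: 10:27 AM–2:54 PM = 4 h 27 min
Fri: 10:17 AM–3:34 PM = 5 h 17 min
Sat: 9:06 AM–6:16 PM = 9 h 10 min
Sun: 7:54 AM–5:03 PM = 9 h 9 min
Wed reg 4 h 33 min / OT 0 h 0 min; Thu reg 4 h 27 min / OT 0 h 0 min; Fri reg 5 h 17 min / OT 0 h 0 min; Sat reg 9 h 0 min / OT 0 h 10 min; Sun reg 9 h 0 min / OT 0 h 9 min.
Totals: regular 32 h 17 min, overtime 0 h 19 min.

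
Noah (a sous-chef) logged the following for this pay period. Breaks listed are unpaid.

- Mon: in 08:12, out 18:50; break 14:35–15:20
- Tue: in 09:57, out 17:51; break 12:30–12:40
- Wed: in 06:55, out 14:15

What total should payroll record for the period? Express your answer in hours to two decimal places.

24.95 hours

Mon: 08:12–18:50 = 10 h 38 min; less 45 min break → 9 h 53 min
Tue: 09:57–17:51 = 7 h 54 min; less 10 min break → 7 h 44 min
Wed: 06:55–14:15 = 7 h 20 min
Total: 9 h 53 min + 7 h 44 min + 7 h 20 min = 24 h 57 min.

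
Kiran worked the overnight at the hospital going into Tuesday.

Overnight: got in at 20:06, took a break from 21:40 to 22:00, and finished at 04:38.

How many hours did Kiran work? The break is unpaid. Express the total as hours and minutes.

8 h 12 min

Overnight: 20:06 → midnight = 3 h 54 min; midnight → 04:38 = 4 h 38 min; span 8 h 32 min; less 20 min break → 8 h 12 min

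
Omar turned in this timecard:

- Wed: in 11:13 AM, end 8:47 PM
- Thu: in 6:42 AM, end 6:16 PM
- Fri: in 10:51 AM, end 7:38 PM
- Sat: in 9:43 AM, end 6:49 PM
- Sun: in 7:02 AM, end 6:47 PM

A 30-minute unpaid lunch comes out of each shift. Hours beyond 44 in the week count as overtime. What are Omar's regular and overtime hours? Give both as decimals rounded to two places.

Wed: 11:13 AM–8:47 PM = 9 h 34 min; less 30 min break → 9 h 4 min
Thu: 6:42 AM–6:16 PM = 11 h 34 min; less 30 min break → 11 h 4 min
Fri: 10:51 AM–7:38 PM = 8 h 47 min; less 30 min break → 8 h 17 min
Sat: 9:43 AM–6:49 PM = 9 h 6 min; less 30 min break → 8 h 36 min
Sun: 7:02 AM–6:47 PM = 11 h 45 min; less 30 min break → 11 h 15 min
Total worked: 48 h 16 min = 48.27 h.
Threshold 44 h → overtime 4 h 16 min, regular 44 h 0 min.

Regular 44.00 hours, overtime 4.27 hours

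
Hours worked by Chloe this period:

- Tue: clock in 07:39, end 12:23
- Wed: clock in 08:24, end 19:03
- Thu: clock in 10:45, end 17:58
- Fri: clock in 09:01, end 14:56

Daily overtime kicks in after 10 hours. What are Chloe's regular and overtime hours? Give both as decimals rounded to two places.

Regular 27.87 hours, overtime 0.65 hours

Tue: 07:39–12:23 = 4 h 44 min
Wed: 08:24–19:03 = 10 h 39 min
Thu: 10:45–17:58 = 7 h 13 min
Fri: 09:01–14:56 = 5 h 55 min
Tue reg 4 h 44 min / OT 0 h 0 min; Wed reg 10 h 0 min / OT 0 h 39 min; Thu reg 7 h 13 min / OT 0 h 0 min; Fri reg 5 h 55 min / OT 0 h 0 min.
Totals: regular 27 h 52 min, overtime 0 h 39 min.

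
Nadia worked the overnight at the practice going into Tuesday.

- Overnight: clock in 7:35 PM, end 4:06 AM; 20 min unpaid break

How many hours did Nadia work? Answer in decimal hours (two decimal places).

Overnight: 7:35 PM → midnight = 4 h 25 min; midnight → 4:06 AM = 4 h 6 min; span 8 h 31 min; less 20 min break → 8 h 11 min

8.18 hours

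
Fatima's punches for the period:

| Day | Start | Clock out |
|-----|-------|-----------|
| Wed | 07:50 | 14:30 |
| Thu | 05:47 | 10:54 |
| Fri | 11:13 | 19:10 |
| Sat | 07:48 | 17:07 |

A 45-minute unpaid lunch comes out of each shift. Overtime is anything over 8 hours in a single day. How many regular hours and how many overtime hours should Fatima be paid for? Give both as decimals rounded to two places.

Wed: 07:50–14:30 = 6 h 40 min; less 45 min break → 5 h 55 min
Thu: 05:47–10:54 = 5 h 7 min; less 45 min break → 4 h 22 min
Fri: 11:13–19:10 = 7 h 57 min; less 45 min break → 7 h 12 min
Sat: 07:48–17:07 = 9 h 19 min; less 45 min break → 8 h 34 min
Wed reg 5 h 55 min / OT 0 h 0 min; Thu reg 4 h 22 min / OT 0 h 0 min; Fri reg 7 h 12 min / OT 0 h 0 min; Sat reg 8 h 0 min / OT 0 h 34 min.
Totals: regular 25 h 29 min, overtime 0 h 34 min.

Regular 25.48 hours, overtime 0.57 hours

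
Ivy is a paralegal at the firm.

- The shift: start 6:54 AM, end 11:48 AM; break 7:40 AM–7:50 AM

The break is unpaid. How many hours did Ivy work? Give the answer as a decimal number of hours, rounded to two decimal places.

4.73 hours

The shift: 6:54 AM–11:48 AM = 4 h 54 min; less 10 min break → 4 h 44 min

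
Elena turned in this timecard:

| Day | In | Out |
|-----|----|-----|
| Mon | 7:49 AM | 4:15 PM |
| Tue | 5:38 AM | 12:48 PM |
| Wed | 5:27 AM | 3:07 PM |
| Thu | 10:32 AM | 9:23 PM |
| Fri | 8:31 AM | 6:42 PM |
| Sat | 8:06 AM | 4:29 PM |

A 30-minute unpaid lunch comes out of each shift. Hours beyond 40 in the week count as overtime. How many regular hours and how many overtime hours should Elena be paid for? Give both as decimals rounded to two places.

Regular 40.00 hours, overtime 11.68 hours

Mon: 7:49 AM–4:15 PM = 8 h 26 min; less 30 min break → 7 h 56 min
Tue: 5:38 AM–12:48 PM = 7 h 10 min; less 30 min break → 6 h 40 min
Wed: 5:27 AM–3:07 PM = 9 h 40 min; less 30 min break → 9 h 10 min
Thu: 10:32 AM–9:23 PM = 10 h 51 min; less 30 min break → 10 h 21 min
Fri: 8:31 AM–6:42 PM = 10 h 11 min; less 30 min break → 9 h 41 min
Sat: 8:06 AM–4:29 PM = 8 h 23 min; less 30 min break → 7 h 53 min
Total worked: 51 h 41 min = 51.68 h.
Threshold 40 h → overtime 11 h 41 min, regular 40 h 0 min.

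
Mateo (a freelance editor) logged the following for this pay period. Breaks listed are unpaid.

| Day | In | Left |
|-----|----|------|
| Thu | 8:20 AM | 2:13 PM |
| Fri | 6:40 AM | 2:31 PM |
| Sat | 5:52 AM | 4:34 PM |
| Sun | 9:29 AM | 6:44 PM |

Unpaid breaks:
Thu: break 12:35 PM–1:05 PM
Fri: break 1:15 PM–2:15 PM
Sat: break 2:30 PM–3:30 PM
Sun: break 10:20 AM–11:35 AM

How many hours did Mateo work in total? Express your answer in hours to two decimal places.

Thu: 8:20 AM–2:13 PM = 5 h 53 min; less 30 min break → 5 h 23 min
Fri: 6:40 AM–2:31 PM = 7 h 51 min; less 60 min break → 6 h 51 min
Sat: 5:52 AM–4:34 PM = 10 h 42 min; less 60 min break → 9 h 42 min
Sun: 9:29 AM–6:44 PM = 9 h 15 min; less 75 min break → 8 h 0 min
Total: 5 h 23 min + 6 h 51 min + 9 h 42 min + 8 h 0 min = 29 h 56 min.

29.93 hours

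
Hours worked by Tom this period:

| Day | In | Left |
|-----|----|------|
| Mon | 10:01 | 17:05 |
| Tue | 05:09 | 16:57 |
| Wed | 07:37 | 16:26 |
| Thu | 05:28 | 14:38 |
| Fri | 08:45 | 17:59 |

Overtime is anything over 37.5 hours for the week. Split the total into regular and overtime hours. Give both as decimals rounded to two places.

Mon: 10:01–17:05 = 7 h 4 min
Tue: 05:09–16:57 = 11 h 48 min
Wed: 07:37–16:26 = 8 h 49 min
Thu: 05:28–14:38 = 9 h 10 min
Fri: 08:45–17:59 = 9 h 14 min
Total worked: 46 h 5 min = 46.08 h.
Threshold 37.5 h → overtime 8 h 35 min, regular 37 h 30 min.

Regular 37.50 hours, overtime 8.58 hours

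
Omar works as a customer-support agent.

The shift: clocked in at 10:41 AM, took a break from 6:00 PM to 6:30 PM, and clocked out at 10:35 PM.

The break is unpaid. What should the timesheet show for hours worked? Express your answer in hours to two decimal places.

11.40 hours

The shift: 10:41 AM–10:35 PM = 11 h 54 min; less 30 min break → 11 h 24 min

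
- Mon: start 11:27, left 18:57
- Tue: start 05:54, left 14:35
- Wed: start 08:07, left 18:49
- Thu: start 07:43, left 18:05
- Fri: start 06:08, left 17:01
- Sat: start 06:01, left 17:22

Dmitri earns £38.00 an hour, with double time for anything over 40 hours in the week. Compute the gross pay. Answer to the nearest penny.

£3000.73

Mon: 11:27–18:57 = 7 h 30 min
Tue: 05:54–14:35 = 8 h 41 min
Wed: 08:07–18:49 = 10 h 42 min
Thu: 07:43–18:05 = 10 h 22 min
Fri: 06:08–17:01 = 10 h 53 min
Sat: 06:01–17:22 = 11 h 21 min
Total worked: 59 h 29 min = 3569 min.
Regular 40 h 0 min = 2400 min at £38.00/h; overtime 19 h 29 min = 1169 min at £76.00/h.
Pay = (2400 × £38.00 + 1169 × £76.00) ÷ 60 = £3000.73.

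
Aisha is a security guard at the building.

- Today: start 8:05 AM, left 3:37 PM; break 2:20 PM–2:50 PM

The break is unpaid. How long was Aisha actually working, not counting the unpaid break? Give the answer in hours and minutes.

Today: 8:05 AM–3:37 PM = 7 h 32 min; less 30 min break → 7 h 2 min

7 h 2 min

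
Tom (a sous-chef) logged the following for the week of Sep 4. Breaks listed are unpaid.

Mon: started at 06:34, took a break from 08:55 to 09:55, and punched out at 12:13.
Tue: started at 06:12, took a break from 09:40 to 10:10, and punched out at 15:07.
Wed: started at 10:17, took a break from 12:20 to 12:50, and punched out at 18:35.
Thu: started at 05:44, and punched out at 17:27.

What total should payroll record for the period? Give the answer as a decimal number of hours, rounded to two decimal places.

Mon: 06:34–12:13 = 5 h 39 min; less 60 min break → 4 h 39 min
Tue: 06:12–15:07 = 8 h 55 min; less 30 min break → 8 h 25 min
Wed: 10:17–18:35 = 8 h 18 min; less 30 min break → 7 h 48 min
Thu: 05:44–17:27 = 11 h 43 min
Total: 4 h 39 min + 8 h 25 min + 7 h 48 min + 11 h 43 min = 32 h 35 min.

32.58 hours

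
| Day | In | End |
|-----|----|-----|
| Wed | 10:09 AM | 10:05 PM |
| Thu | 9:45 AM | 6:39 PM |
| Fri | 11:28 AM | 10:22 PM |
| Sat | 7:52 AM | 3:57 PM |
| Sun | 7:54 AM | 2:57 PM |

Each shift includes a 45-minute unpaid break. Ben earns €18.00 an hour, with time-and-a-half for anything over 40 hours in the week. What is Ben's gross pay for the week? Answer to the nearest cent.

€804.15

Wed: 10:09 AM–10:05 PM = 11 h 56 min; less 45 min break → 11 h 11 min
Thu: 9:45 AM–6:39 PM = 8 h 54 min; less 45 min break → 8 h 9 min
Fri: 11:28 AM–10:22 PM = 10 h 54 min; less 45 min break → 10 h 9 min
Sat: 7:52 AM–3:57 PM = 8 h 5 min; less 45 min break → 7 h 20 min
Sun: 7:54 AM–2:57 PM = 7 h 3 min; less 45 min break → 6 h 18 min
Total worked: 43 h 7 min = 2587 min.
Regular 40 h 0 min = 2400 min at €18.00/h; overtime 3 h 7 min = 187 min at €27.00/h.
Pay = (2400 × €18.00 + 187 × €27.00) ÷ 60 = €804.15.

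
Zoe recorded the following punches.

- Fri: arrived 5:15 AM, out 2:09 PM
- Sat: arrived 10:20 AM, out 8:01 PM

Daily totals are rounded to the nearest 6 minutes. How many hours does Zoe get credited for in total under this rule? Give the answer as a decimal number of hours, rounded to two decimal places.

18.60 hours

Fri: 5:15 AM–2:09 PM = 8 h 54 min → rounds to 8 h 54 min
Sat: 10:20 AM–8:01 PM = 9 h 41 min → rounds to 9 h 42 min
Total credited: 18 h 36 min.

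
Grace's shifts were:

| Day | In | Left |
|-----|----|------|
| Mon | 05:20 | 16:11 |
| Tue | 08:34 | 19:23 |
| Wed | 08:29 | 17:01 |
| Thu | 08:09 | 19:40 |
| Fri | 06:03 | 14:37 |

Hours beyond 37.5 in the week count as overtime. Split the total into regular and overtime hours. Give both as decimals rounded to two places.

Mon: 05:20–16:11 = 10 h 51 min
Tue: 08:34–19:23 = 10 h 49 min
Wed: 08:29–17:01 = 8 h 32 min
Thu: 08:09–19:40 = 11 h 31 min
Fri: 06:03–14:37 = 8 h 34 min
Total worked: 50 h 17 min = 50.28 h.
Threshold 37.5 h → overtime 12 h 47 min, regular 37 h 30 min.

Regular 37.50 hours, overtime 12.78 hours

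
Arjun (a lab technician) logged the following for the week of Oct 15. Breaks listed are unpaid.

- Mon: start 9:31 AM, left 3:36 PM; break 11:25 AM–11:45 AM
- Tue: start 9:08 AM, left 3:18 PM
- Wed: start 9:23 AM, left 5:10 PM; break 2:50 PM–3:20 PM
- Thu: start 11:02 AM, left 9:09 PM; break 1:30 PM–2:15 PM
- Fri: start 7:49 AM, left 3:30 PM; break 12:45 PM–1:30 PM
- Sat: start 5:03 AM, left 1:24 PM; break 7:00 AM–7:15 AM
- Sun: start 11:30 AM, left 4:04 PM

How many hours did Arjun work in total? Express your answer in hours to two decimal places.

Mon: 9:31 AM–3:36 PM = 6 h 5 min; less 20 min break → 5 h 45 min
Tue: 9:08 AM–3:18 PM = 6 h 10 min
Wed: 9:23 AM–5:10 PM = 7 h 47 min; less 30 min break → 7 h 17 min
Thu: 11:02 AM–9:09 PM = 10 h 7 min; less 45 min break → 9 h 22 min
Fri: 7:49 AM–3:30 PM = 7 h 41 min; less 45 min break → 6 h 56 min
Sat: 5:03 AM–1:24 PM = 8 h 21 min; less 15 min break → 8 h 6 min
Sun: 11:30 AM–4:04 PM = 4 h 34 min
Total: 5 h 45 min + 6 h 10 min + 7 h 17 min + 9 h 22 min + 6 h 56 min + 8 h 6 min + 4 h 34 min = 48 h 10 min.

48.17 hours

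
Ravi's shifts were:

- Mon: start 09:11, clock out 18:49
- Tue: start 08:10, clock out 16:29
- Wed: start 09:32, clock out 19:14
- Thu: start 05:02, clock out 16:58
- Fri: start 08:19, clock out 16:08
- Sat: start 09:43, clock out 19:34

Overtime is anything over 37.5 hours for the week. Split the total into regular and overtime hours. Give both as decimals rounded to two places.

Regular 37.50 hours, overtime 19.75 hours

Mon: 09:11–18:49 = 9 h 38 min
Tue: 08:10–16:29 = 8 h 19 min
Wed: 09:32–19:14 = 9 h 42 min
Thu: 05:02–16:58 = 11 h 56 min
Fri: 08:19–16:08 = 7 h 49 min
Sat: 09:43–19:34 = 9 h 51 min
Total worked: 57 h 15 min = 57.25 h.
Threshold 37.5 h → overtime 19 h 45 min, regular 37 h 30 min.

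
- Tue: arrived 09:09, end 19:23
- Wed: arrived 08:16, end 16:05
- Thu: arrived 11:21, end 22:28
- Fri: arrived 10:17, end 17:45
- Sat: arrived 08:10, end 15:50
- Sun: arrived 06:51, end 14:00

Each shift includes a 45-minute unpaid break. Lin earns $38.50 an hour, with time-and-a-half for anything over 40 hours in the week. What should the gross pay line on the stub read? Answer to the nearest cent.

Tue: 09:09–19:23 = 10 h 14 min; less 45 min break → 9 h 29 min
Wed: 08:16–16:05 = 7 h 49 min; less 45 min break → 7 h 4 min
Thu: 11:21–22:28 = 11 h 7 min; less 45 min break → 10 h 22 min
Fri: 10:17–17:45 = 7 h 28 min; less 45 min break → 6 h 43 min
Sat: 08:10–15:50 = 7 h 40 min; less 45 min break → 6 h 55 min
Sun: 06:51–14:00 = 7 h 9 min; less 45 min break → 6 h 24 min
Total worked: 46 h 57 min = 2817 min.
Regular 40 h 0 min = 2400 min at $38.50/h; overtime 6 h 57 min = 417 min at $57.75/h.
Pay = (2400 × $38.50 + 417 × $57.75) ÷ 60 = $1941.36.

$1941.36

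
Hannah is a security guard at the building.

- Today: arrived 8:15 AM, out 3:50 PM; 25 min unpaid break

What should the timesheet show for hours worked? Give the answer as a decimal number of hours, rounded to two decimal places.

7.17 hours

Today: 8:15 AM–3:50 PM = 7 h 35 min; less 25 min break → 7 h 10 min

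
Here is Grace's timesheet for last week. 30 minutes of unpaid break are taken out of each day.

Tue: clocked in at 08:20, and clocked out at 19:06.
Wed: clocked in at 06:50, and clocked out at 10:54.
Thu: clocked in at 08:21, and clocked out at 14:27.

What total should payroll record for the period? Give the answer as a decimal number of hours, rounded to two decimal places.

19.43 hours

Tue: 08:20–19:06 = 10 h 46 min; less 30 min break → 10 h 16 min
Wed: 06:50–10:54 = 4 h 4 min; less 30 min break → 3 h 34 min
Thu: 08:21–14:27 = 6 h 6 min; less 30 min break → 5 h 36 min
Total: 10 h 16 min + 3 h 34 min + 5 h 36 min = 19 h 26 min.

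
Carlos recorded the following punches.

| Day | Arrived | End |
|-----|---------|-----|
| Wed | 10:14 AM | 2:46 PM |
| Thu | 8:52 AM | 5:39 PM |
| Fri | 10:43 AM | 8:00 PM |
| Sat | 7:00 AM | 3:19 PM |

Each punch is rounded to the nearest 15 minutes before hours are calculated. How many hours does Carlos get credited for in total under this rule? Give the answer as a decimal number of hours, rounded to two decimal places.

31.00 hours

Wed: in 10:14 AM→10:15 AM, out 2:46 PM→2:45 PM; 4 h 30 min
Thu: in 8:52 AM→8:45 AM, out 5:39 PM→5:45 PM; 9 h 0 min
Fri: in 10:43 AM→10:45 AM, out 8:00 PM→8:00 PM; 9 h 15 min
Sat: in 7:00 AM→7:00 AM, out 3:19 PM→3:15 PM; 8 h 15 min
Total credited: 31 h 0 min.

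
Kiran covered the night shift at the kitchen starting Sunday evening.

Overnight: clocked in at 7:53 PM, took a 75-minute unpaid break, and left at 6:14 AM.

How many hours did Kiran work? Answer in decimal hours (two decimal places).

9.10 hours

Overnight: 7:53 PM → midnight = 4 h 7 min; midnight → 6:14 AM = 6 h 14 min; span 10 h 21 min; less 75 min break → 9 h 6 min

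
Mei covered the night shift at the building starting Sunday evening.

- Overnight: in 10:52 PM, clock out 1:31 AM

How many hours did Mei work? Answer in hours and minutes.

Overnight: 10:52 PM → midnight = 1 h 8 min; midnight → 1:31 AM = 1 h 31 min; span 2 h 39 min

2 h 39 min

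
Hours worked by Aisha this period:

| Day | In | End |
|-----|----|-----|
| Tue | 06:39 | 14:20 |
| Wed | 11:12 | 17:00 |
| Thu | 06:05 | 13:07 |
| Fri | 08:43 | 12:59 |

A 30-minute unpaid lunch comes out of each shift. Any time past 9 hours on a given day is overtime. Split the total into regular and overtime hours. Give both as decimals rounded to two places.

Tue: 06:39–14:20 = 7 h 41 min; less 30 min break → 7 h 11 min
Wed: 11:12–17:00 = 5 h 48 min; less 30 min break → 5 h 18 min
Thu: 06:05–13:07 = 7 h 2 min; less 30 min break → 6 h 32 min
Fri: 08:43–12:59 = 4 h 16 min; less 30 min break → 3 h 46 min
Tue reg 7 h 11 min / OT 0 h 0 min; Wed reg 5 h 18 min / OT 0 h 0 min; Thu reg 6 h 32 min / OT 0 h 0 min; Fri reg 3 h 46 min / OT 0 h 0 min.
Totals: regular 22 h 47 min, overtime 0 h 0 min.

Regular 22.78 hours, overtime 0.00 hours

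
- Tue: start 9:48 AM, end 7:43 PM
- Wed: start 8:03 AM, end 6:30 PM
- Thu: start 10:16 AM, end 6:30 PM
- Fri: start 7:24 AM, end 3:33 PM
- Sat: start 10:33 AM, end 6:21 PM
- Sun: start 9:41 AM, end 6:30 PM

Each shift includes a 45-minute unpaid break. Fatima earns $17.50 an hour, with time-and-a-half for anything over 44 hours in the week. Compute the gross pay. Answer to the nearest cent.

$897.75

Tue: 9:48 AM–7:43 PM = 9 h 55 min; less 45 min break → 9 h 10 min
Wed: 8:03 AM–6:30 PM = 10 h 27 min; less 45 min break → 9 h 42 min
Thu: 10:16 AM–6:30 PM = 8 h 14 min; less 45 min break → 7 h 29 min
Fri: 7:24 AM–3:33 PM = 8 h 9 min; less 45 min break → 7 h 24 min
Sat: 10:33 AM–6:21 PM = 7 h 48 min; less 45 min break → 7 h 3 min
Sun: 9:41 AM–6:30 PM = 8 h 49 min; less 45 min break → 8 h 4 min
Total worked: 48 h 52 min = 2932 min.
Regular 44 h 0 min = 2640 min at $17.50/h; overtime 4 h 52 min = 292 min at $26.25/h.
Pay = (2640 × $17.50 + 292 × $26.25) ÷ 60 = $897.75.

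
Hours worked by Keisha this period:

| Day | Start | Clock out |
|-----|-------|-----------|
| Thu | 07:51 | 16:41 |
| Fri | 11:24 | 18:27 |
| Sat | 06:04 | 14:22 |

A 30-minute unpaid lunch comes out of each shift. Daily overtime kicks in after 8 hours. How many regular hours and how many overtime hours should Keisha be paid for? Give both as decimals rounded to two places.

Thu: 07:51–16:41 = 8 h 50 min; less 30 min break → 8 h 20 min
Fri: 11:24–18:27 = 7 h 3 min; less 30 min break → 6 h 33 min
Sat: 06:04–14:22 = 8 h 18 min; less 30 min break → 7 h 48 min
Thu reg 8 h 0 min / OT 0 h 20 min; Fri reg 6 h 33 min / OT 0 h 0 min; Sat reg 7 h 48 min / OT 0 h 0 min.
Totals: regular 22 h 21 min, overtime 0 h 20 min.

Regular 22.35 hours, overtime 0.33 hours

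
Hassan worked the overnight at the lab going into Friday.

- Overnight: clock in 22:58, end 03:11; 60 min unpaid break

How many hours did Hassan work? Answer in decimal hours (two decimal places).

3.22 hours

Overnight: 22:58 → midnight = 1 h 2 min; midnight → 03:11 = 3 h 11 min; span 4 h 13 min; less 60 min break → 3 h 13 min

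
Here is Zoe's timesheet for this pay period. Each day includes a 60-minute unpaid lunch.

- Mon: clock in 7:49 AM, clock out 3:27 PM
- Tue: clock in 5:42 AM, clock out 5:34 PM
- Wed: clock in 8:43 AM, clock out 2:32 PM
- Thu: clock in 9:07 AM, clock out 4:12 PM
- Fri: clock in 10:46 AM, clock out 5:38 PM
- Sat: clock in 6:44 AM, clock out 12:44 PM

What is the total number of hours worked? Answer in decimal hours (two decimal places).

39.27 hours

Mon: 7:49 AM–3:27 PM = 7 h 38 min; less 60 min break → 6 h 38 min
Tue: 5:42 AM–5:34 PM = 11 h 52 min; less 60 min break → 10 h 52 min
Wed: 8:43 AM–2:32 PM = 5 h 49 min; less 60 min break → 4 h 49 min
Thu: 9:07 AM–4:12 PM = 7 h 5 min; less 60 min break → 6 h 5 min
Fri: 10:46 AM–5:38 PM = 6 h 52 min; less 60 min break → 5 h 52 min
Sat: 6:44 AM–12:44 PM = 6 h 0 min; less 60 min break → 5 h 0 min
Total: 6 h 38 min + 10 h 52 min + 4 h 49 min + 6 h 5 min + 5 h 52 min + 5 h 0 min = 39 h 16 min.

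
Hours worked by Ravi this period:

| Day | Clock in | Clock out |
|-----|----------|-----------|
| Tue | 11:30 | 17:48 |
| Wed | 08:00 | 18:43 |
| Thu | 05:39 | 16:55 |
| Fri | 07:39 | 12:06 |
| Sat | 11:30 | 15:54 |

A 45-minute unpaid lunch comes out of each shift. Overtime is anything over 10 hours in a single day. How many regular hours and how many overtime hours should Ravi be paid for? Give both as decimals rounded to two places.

Regular 32.87 hours, overtime 0.52 hours

Tue: 11:30–17:48 = 6 h 18 min; less 45 min break → 5 h 33 min
Wed: 08:00–18:43 = 10 h 43 min; less 45 min break → 9 h 58 min
Thu: 05:39–16:55 = 11 h 16 min; less 45 min break → 10 h 31 min
Fri: 07:39–12:06 = 4 h 27 min; less 45 min break → 3 h 42 min
Sat: 11:30–15:54 = 4 h 24 min; less 45 min break → 3 h 39 min
Tue reg 5 h 33 min / OT 0 h 0 min; Wed reg 9 h 58 min / OT 0 h 0 min; Thu reg 10 h 0 min / OT 0 h 31 min; Fri reg 3 h 42 min / OT 0 h 0 min; Sat reg 3 h 39 min / OT 0 h 0 min.
Totals: regular 32 h 52 min, overtime 0 h 31 min.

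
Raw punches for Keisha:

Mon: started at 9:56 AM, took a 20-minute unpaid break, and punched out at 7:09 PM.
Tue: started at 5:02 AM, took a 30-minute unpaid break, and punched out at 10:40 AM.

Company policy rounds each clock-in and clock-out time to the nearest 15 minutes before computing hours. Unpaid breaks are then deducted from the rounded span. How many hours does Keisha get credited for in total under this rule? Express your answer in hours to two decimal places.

14.17 hours

Mon: in 9:56 AM→10:00 AM, out 7:09 PM→7:15 PM; 9 h 15 min − 20 min = 8 h 55 min
Tue: in 5:02 AM→5:00 AM, out 10:40 AM→10:45 AM; 5 h 45 min − 30 min = 5 h 15 min
Total credited: 14 h 10 min.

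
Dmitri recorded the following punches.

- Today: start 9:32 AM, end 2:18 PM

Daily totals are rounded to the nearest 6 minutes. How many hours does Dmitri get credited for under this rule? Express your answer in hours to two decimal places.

4.80 hours

Today: 9:32 AM–2:18 PM = 4 h 46 min → rounds to 4 h 48 min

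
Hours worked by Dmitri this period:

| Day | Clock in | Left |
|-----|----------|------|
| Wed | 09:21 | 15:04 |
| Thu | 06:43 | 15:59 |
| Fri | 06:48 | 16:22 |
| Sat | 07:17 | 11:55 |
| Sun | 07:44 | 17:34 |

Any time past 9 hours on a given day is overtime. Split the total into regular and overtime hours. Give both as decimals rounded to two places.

Wed: 09:21–15:04 = 5 h 43 min
Thu: 06:43–15:59 = 9 h 16 min
Fri: 06:48–16:22 = 9 h 34 min
Sat: 07:17–11:55 = 4 h 38 min
Sun: 07:44–17:34 = 9 h 50 min
Wed reg 5 h 43 min / OT 0 h 0 min; Thu reg 9 h 0 min / OT 0 h 16 min; Fri reg 9 h 0 min / OT 0 h 34 min; Sat reg 4 h 38 min / OT 0 h 0 min; Sun reg 9 h 0 min / OT 0 h 50 min.
Totals: regular 37 h 21 min, overtime 1 h 40 min.

Regular 37.35 hours, overtime 1.67 hours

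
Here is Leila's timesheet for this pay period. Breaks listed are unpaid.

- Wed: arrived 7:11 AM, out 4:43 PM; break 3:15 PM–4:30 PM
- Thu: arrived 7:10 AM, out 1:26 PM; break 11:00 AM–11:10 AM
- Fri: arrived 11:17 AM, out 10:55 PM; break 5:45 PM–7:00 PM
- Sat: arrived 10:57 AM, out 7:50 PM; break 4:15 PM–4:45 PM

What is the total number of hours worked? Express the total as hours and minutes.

33 h 9 min

Wed: 7:11 AM–4:43 PM = 9 h 32 min; less 75 min break → 8 h 17 min
Thu: 7:10 AM–1:26 PM = 6 h 16 min; less 10 min break → 6 h 6 min
Fri: 11:17 AM–10:55 PM = 11 h 38 min; less 75 min break → 10 h 23 min
Sat: 10:57 AM–7:50 PM = 8 h 53 min; less 30 min break → 8 h 23 min
Total: 8 h 17 min + 6 h 6 min + 10 h 23 min + 8 h 23 min = 33 h 9 min.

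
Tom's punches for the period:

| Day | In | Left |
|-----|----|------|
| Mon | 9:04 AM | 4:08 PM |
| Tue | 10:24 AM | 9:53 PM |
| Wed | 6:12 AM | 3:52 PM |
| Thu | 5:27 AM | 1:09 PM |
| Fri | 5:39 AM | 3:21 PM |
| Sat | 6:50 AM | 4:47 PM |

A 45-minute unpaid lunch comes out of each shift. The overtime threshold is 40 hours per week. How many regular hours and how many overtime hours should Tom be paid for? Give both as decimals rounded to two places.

Mon: 9:04 AM–4:08 PM = 7 h 4 min; less 45 min break → 6 h 19 min
Tue: 10:24 AM–9:53 PM = 11 h 29 min; less 45 min break → 10 h 44 min
Wed: 6:12 AM–3:52 PM = 9 h 40 min; less 45 min break → 8 h 55 min
Thu: 5:27 AM–1:09 PM = 7 h 42 min; less 45 min break → 6 h 57 min
Fri: 5:39 AM–3:21 PM = 9 h 42 min; less 45 min break → 8 h 57 min
Sat: 6:50 AM–4:47 PM = 9 h 57 min; less 45 min break → 9 h 12 min
Total worked: 51 h 4 min = 51.07 h.
Threshold 40 h → overtime 11 h 4 min, regular 40 h 0 min.

Regular 40.00 hours, overtime 11.07 hours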